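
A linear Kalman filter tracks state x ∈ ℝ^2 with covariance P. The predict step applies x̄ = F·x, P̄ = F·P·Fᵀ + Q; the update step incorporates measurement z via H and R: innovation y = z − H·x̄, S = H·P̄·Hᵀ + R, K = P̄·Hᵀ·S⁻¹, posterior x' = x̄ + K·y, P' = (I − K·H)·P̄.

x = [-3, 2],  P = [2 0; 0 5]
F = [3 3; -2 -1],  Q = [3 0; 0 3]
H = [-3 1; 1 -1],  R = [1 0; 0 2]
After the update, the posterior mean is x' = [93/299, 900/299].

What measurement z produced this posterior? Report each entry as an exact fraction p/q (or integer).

z = [2, -3]

x̄ = F·x = [-3, 4]
P̄ = F·P·Fᵀ + Q = [66 -27; -27 16]
S = H·P̄·Hᵀ + R = [773 -322; -322 138]
K = P̄·Hᵀ·S⁻¹ = [-24/65 -561/2990; -2/13 -401/598]
x' − x̄ = [990/299, -296/299] = K·y
y = (KᵀK)⁻¹·Kᵀ·(x' − x̄) = [-11, 4]
z = y + H·x̄ = [-11, 4] + [13, -7] = [2, -3]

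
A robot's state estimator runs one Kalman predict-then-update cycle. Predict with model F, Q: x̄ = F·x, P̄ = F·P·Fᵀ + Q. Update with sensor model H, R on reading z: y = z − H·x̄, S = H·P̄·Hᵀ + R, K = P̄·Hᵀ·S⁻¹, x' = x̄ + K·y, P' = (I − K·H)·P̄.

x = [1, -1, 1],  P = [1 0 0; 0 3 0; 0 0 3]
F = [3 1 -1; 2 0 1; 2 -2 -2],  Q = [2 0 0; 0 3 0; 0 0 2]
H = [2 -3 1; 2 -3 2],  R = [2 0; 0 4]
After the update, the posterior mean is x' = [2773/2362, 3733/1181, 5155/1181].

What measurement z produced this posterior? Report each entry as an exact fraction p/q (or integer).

x̄ = F·x = [1, 3, 2]
P̄ = F·P·Fᵀ + Q = [17 3 6; 3 10 -2; 6 -2 30]
S = H·P̄·Hᵀ + R = [190 236; 236 318]
K = P̄·Hᵀ·S⁻¹ = [563/2362 -143/2362; -415/1181 204/1181; -786/1181 873/1181]
x' − x̄ = [411/2362, 190/1181, 2793/1181] = K·y
y = (KᵀK)⁻¹·Kᵀ·(x' − x̄) = [2, 5]
z = y + H·x̄ = [2, 5] + [-5, -3] = [-3, 2]

z = [-3, 2]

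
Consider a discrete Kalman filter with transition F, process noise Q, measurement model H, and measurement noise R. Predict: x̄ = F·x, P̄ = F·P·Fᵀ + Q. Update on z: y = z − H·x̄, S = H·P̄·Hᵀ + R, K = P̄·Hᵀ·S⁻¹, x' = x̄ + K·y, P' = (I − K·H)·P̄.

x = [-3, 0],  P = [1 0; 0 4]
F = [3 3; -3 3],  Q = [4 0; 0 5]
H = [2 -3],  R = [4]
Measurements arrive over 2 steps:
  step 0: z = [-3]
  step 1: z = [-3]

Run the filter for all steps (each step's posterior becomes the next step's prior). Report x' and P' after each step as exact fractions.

step 0: x' = [-1110/163, -549/163], P' = [15685/326 5217/163; 5217/163 3542/163]
step 1: x' = [9172509/2675011, 8828721/2675011], P' = [39997481/2675011 25304586/2675011; 25304586/2675011 17151104/2675011]

step 0: x̄ = F·x = [-9, 9]
step 0: P̄ = F·P·Fᵀ + Q = [49 27; 27 50]
step 0: y = z − H·x̄ = [42]
step 0: S = H·P̄·Hᵀ + R = [326]
step 0: K = P̄·Hᵀ·S⁻¹ = [17/326; -48/163]
step 0: x' = x̄ + K·y = [-1110/163, -549/163]
step 0: P' = (I − K·H)·P̄ = [15685/326 5217/163; 5217/163 3542/163]
step 1: x̄ = F·x = [-4977/163, 1683/163]
step 1: P̄ = F·P·Fᵀ + Q = [394037/326 -77409/326; -77409/326 18739/326]
step 1: y = z − H·x̄ = [14514/163]
step 1: S = H·P̄·Hᵀ + R = [2675011/326]
step 1: K = P̄·Hᵀ·S⁻¹ = [1020301/2675011; -211035/2675011]
step 1: x' = x̄ + K·y = [9172509/2675011, 8828721/2675011]
step 1: P' = (I − K·H)·P̄ = [39997481/2675011 25304586/2675011; 25304586/2675011 17151104/2675011]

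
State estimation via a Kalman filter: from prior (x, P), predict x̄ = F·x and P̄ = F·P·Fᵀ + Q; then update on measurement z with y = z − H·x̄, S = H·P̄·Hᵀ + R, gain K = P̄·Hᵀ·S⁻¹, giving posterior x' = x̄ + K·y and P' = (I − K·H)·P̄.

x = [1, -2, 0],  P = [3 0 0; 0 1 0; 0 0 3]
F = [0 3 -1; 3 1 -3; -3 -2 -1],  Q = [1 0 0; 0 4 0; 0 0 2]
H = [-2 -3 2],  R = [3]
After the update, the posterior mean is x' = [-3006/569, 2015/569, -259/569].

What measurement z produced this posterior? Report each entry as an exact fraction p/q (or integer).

x̄ = F·x = [-6, 1, 1]
P̄ = F·P·Fᵀ + Q = [13 12 -3; 12 59 -20; -3 -20 36]
S = H·P̄·Hᵀ + R = [1138]
K = P̄·Hᵀ·S⁻¹ = [-34/569; -241/1138; 69/569]
x' − x̄ = [408/569, 1446/569, -828/569] = K·y
y = (KᵀK)⁻¹·Kᵀ·(x' − x̄) = [-12]
z = y + H·x̄ = [-12] + [11] = [-1]

z = [-1]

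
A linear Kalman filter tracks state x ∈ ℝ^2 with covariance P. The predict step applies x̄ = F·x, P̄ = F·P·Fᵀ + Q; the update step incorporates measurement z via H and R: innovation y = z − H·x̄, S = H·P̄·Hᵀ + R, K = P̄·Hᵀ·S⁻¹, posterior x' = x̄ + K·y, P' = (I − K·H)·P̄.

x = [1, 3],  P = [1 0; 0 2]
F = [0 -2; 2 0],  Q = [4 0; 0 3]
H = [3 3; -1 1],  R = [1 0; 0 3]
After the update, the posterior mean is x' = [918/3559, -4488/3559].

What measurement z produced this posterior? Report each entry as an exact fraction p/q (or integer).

x̄ = F·x = [-6, 2]
P̄ = F·P·Fᵀ + Q = [12 0; 0 7]
S = H·P̄·Hᵀ + R = [172 -15; -15 22]
K = P̄·Hᵀ·S⁻¹ = [612/3559 -1524/3559; 567/3559 1519/3559]
x' − x̄ = [22272/3559, -11606/3559] = K·y
y = (KᵀK)⁻¹·Kᵀ·(x' − x̄) = [9, -11]
z = y + H·x̄ = [9, -11] + [-12, 8] = [-3, -3]

z = [-3, -3]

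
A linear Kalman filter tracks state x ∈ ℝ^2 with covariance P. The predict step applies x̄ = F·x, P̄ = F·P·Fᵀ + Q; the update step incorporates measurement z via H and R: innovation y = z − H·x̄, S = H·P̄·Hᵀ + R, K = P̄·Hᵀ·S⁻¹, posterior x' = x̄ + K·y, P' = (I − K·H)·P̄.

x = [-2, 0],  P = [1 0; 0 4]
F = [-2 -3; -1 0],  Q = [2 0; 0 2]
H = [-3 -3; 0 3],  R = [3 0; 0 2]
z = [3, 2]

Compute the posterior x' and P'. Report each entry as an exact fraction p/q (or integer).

x̄ = F·x = [4, 2]
P̄ = F·P·Fᵀ + Q = [42 2; 2 3]
y = z − H·x̄ = [21, -4]
S = H·P̄·Hᵀ + R = [444 -45; -45 29]
K = P̄·Hᵀ·S⁻¹ = [-1186/3617 -1092/3617; -10/3617 1107/3617]
x' = x̄ + K·y = [-6070/3617, 2596/3617]
P' = (I − K·H)·P̄ = [1914/3617 -728/3617; -728/3617 738/3617]

x' = [-6070/3617, 2596/3617]
P' = [1914/3617 -728/3617; -728/3617 738/3617]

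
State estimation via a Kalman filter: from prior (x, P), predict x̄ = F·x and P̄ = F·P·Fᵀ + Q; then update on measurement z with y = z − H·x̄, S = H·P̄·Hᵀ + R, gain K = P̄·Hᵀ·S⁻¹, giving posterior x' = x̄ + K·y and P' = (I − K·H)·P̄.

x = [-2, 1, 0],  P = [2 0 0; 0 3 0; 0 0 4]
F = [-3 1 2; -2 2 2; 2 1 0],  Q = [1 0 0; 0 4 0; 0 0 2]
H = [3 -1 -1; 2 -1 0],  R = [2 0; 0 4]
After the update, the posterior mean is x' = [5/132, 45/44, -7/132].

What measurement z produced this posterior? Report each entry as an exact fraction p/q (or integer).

z = [-1, -1]

x̄ = F·x = [7, 6, -3]
P̄ = F·P·Fᵀ + Q = [38 34 -9; 34 40 -2; -9 -2 13]
S = H·P̄·Hᵀ + R = [243 114; 114 60]
K = P̄·Hᵀ·S⁻¹ = [23/66 5/132; 9/22 -41/132; -19/66 37/132]
x' − x̄ = [-919/132, -219/44, 389/132] = K·y
y = (KᵀK)⁻¹·Kᵀ·(x' − x̄) = [-19, -9]
z = y + H·x̄ = [-19, -9] + [18, 8] = [-1, -1]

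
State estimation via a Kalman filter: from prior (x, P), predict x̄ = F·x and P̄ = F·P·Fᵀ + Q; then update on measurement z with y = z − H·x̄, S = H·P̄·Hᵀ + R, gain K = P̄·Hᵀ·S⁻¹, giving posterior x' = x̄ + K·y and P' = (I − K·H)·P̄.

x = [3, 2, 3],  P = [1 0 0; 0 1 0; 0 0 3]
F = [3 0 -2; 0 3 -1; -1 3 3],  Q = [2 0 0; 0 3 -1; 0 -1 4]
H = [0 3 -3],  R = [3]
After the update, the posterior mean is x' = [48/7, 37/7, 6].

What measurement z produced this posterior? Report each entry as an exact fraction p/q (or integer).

x̄ = F·x = [3, 3, 12]
P̄ = F·P·Fᵀ + Q = [23 6 -21; 6 15 -1; -21 -1 41]
S = H·P̄·Hᵀ + R = [525]
K = P̄·Hᵀ·S⁻¹ = [27/175; 16/175; -6/25]
x' − x̄ = [27/7, 16/7, -6] = K·y
y = (KᵀK)⁻¹·Kᵀ·(x' − x̄) = [25]
z = y + H·x̄ = [25] + [-27] = [-2]

z = [-2]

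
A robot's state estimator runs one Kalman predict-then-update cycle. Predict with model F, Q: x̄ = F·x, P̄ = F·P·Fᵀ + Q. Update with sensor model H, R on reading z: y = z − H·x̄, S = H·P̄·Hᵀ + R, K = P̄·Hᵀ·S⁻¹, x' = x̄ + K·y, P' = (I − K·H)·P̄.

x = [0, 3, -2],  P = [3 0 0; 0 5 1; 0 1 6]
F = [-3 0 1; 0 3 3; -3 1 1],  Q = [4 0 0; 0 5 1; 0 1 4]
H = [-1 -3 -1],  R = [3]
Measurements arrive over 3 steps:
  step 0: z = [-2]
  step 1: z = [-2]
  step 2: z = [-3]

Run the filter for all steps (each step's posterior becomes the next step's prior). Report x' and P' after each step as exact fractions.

step 0: x̄ = F·x = [-2, 3, 1]
step 0: P̄ = F·P·Fᵀ + Q = [37 21 34; 21 122 40; 34 40 44]
step 0: y = z − H·x̄ = [6]
step 0: S = H·P̄·Hᵀ + R = [1616]
step 0: K = P̄·Hᵀ·S⁻¹ = [-67/808; -427/1616; -99/808]
step 0: x' = x̄ + K·y = [-1009/404, 1143/808, 107/404]
step 0: P' = (I − K·H)·P̄ = [10459/404 -11641/808 7103/404; -11641/808 14823/1616 -9953/808; 7103/404 -9953/808 7975/404]
step 1: x̄ = F·x = [1567/202, 4071/808, 7411/808]
step 1: P̄ = F·P·Fᵀ + Q = [15276/101 -2547/404 71973/404; -2547/404 70279/1616 -23821/1616; 71973/404 -23821/1616 359119/1616]
step 1: y = z − H·x̄ = [6069/202]
step 1: S = H·P̄·Hᵀ + R = [100789/101]
step 1: K = P̄·Hᵀ·S⁻¹ = [-31359/100789; -44207/403156; -143887/403156]
step 1: x' = x̄ + K·y = [-160304/100789, 175767/100789, -312631/201578]
step 1: P' = (I − K·H)·P̄ = [5507583/100789 -4066824/100789 6786966/100789; -4066824/100789 25391541/806312 -43374789/806312; 6786966/100789 -43374789/806312 76691961/806312]
step 2: x̄ = F·x = [649193/201578, 116709/201578, 76979/15506]
step 2: P̄ = F·P·Fᵀ + Q = [150688817/806312 -23974677/201578 3878703/15506; -23974677/201578 35509219/201578 -2866195/15506; 3878703/15506 -2866195/15506 5471891/15506]
step 2: y = z − H·x̄ = [1395313/201578]
step 2: S = H·P̄·Hᵀ + R = [649717993/806312]
step 2: K = P̄·Hᵀ·S⁻¹ = [-64685249/649717993; -181169780/649717993; -39104468/649717993]
step 2: x' = x̄ + K·y = [1644704304/649717993, -1755753227/1299435986, 5909646543/1299435986]
step 2: P' = (I − K·H)·P̄ = [116234229815/649717993 -91808293097/649717993 159384705223/649717993; -91808293097/649717993 147489867003/1299435986 -257765996135/1299435986; 159384705223/649717993 -257765996135/1299435986 454763204767/1299435986]

step 0: x' = [-1009/404, 1143/808, 107/404], P' = [10459/404 -11641/808 7103/404; -11641/808 14823/1616 -9953/808; 7103/404 -9953/808 7975/404]
step 1: x' = [-160304/100789, 175767/100789, -312631/201578], P' = [5507583/100789 -4066824/100789 6786966/100789; -4066824/100789 25391541/806312 -43374789/806312; 6786966/100789 -43374789/806312 76691961/806312]
step 2: x' = [1644704304/649717993, -1755753227/1299435986, 5909646543/1299435986], P' = [116234229815/649717993 -91808293097/649717993 159384705223/649717993; -91808293097/649717993 147489867003/1299435986 -257765996135/1299435986; 159384705223/649717993 -257765996135/1299435986 454763204767/1299435986]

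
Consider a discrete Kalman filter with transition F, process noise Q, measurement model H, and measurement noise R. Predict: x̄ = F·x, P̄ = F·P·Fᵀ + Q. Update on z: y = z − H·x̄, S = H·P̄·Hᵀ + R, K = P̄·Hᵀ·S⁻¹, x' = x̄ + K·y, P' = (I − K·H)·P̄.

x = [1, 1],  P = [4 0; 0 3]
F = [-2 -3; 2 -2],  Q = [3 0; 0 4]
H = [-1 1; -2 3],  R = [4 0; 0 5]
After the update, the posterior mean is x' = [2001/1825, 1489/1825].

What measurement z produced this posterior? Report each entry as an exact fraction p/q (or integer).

z = [-2, 1]

x̄ = F·x = [-5, 0]
P̄ = F·P·Fᵀ + Q = [46 2; 2 32]
S = H·P̄·Hᵀ + R = [78 178; 178 453]
K = P̄·Hᵀ·S⁻¹ = [-2312/1825 562/1825; -1393/1825 918/1825]
x' − x̄ = [11126/1825, 1489/1825] = K·y
y = (KᵀK)⁻¹·Kᵀ·(x' − x̄) = [-7, -9]
z = y + H·x̄ = [-7, -9] + [5, 10] = [-2, 1]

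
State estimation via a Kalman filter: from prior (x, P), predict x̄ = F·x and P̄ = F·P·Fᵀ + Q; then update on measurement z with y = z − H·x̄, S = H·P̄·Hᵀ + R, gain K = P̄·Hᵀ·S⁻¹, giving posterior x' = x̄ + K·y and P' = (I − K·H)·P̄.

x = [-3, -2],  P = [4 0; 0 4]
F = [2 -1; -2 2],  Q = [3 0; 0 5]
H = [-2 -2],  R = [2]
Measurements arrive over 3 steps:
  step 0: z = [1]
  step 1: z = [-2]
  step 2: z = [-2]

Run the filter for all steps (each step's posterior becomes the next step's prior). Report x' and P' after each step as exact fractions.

step 0: x' = [-103/25, 89/25], P' = [573/25 -574/25; -574/25 587/25]
step 1: x' = [-10369/1599, 12032/1599], P' = [115342/1599 -117002/1599; -117002/1599 119449/1599]
step 2: x' = [-903326/266081, 1179840/266081], P' = [23281290/266081 -23629946/266081; -23629946/266081 24110843/266081]

step 0: x̄ = F·x = [-4, 2]
step 0: P̄ = F·P·Fᵀ + Q = [23 -24; -24 37]
step 0: y = z − H·x̄ = [-3]
step 0: S = H·P̄·Hᵀ + R = [50]
step 0: K = P̄·Hᵀ·S⁻¹ = [1/25; -13/25]
step 0: x' = x̄ + K·y = [-103/25, 89/25]
step 0: P' = (I − K·H)·P̄ = [573/25 -574/25; -574/25 587/25]
step 1: x̄ = F·x = [-59/5, 384/25]
step 1: P̄ = F·P·Fᵀ + Q = [210 -1382/5; -1382/5 9357/25]
step 1: y = z − H·x̄ = [128/25]
step 1: S = H·P̄·Hᵀ + R = [3198/25]
step 1: K = P̄·Hᵀ·S⁻¹ = [1660/1599; -2447/1599]
step 1: x' = x̄ + K·y = [-10369/1599, 12032/1599]
step 1: P' = (I − K·H)·P̄ = [115342/1599 -117002/1599; -117002/1599 119449/1599]
step 2: x̄ = F·x = [-32770/1599, 14934/533]
step 2: P̄ = F·P·Fᵀ + Q = [1053622/1599 -467426/533; -467426/533 627725/533]
step 2: y = z − H·x̄ = [20866/1599]
step 2: S = H·P̄·Hᵀ + R = [532162/1599]
step 2: K = P̄·Hᵀ·S⁻¹ = [348656/266081; -480897/266081]
step 2: x' = x̄ + K·y = [-903326/266081, 1179840/266081]
step 2: P' = (I − K·H)·P̄ = [23281290/266081 -23629946/266081; -23629946/266081 24110843/266081]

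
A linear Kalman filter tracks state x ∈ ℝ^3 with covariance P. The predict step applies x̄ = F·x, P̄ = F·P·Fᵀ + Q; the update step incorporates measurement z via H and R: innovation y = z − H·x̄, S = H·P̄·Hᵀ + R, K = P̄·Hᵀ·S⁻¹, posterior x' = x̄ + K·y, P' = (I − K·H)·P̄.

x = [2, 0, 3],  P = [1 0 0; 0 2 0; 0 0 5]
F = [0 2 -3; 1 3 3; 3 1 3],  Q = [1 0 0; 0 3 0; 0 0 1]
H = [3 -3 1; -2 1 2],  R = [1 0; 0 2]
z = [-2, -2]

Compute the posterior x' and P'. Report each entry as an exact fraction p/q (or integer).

x̄ = F·x = [-9, 11, 15]
P̄ = F·P·Fᵀ + Q = [54 -33 -41; -33 67 54; -41 54 57]
y = z − H·x̄ = [43, -61]
S = H·P̄·Hᵀ + R = [1171 -1142; -1142 1189]
K = P̄·Hᵀ·S⁻¹ = [6914/88155 -9893/88155; -17272/88155 1279/88155; 14408/88155 32374/88155]
x' = x̄ + K·y = [21476/17631, 29798/17631, -6589/17631]
P' = (I − K·H)·P̄ = [1033151/88155 1175942/88155 435287/88155; 1175942/88155 1349234/88155 502604/88155; 435287/88155 502604/88155 216359/88155]

x' = [21476/17631, 29798/17631, -6589/17631]
P' = [1033151/88155 1175942/88155 435287/88155; 1175942/88155 1349234/88155 502604/88155; 435287/88155 502604/88155 216359/88155]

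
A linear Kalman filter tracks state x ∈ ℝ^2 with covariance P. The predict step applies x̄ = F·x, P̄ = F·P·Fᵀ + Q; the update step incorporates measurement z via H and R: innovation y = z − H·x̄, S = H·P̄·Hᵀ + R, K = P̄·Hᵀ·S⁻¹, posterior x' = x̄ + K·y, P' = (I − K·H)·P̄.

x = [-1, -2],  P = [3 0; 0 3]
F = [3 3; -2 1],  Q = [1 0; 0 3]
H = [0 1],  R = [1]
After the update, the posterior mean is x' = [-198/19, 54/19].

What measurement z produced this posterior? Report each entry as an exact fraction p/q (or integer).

x̄ = F·x = [-9, 0]
P̄ = F·P·Fᵀ + Q = [55 -9; -9 18]
S = H·P̄·Hᵀ + R = [19]
K = P̄·Hᵀ·S⁻¹ = [-9/19; 18/19]
x' − x̄ = [-27/19, 54/19] = K·y
y = (KᵀK)⁻¹·Kᵀ·(x' − x̄) = [3]
z = y + H·x̄ = [3] + [0] = [3]

z = [3]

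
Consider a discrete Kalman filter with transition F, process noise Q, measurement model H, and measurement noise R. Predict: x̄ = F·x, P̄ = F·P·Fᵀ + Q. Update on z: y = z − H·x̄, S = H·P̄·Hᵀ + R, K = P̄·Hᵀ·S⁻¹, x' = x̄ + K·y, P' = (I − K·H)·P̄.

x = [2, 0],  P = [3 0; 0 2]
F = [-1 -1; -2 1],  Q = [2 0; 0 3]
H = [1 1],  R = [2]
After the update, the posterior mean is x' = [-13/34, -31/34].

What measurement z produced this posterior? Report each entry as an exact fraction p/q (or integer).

x̄ = F·x = [-2, -4]
P̄ = F·P·Fᵀ + Q = [7 4; 4 17]
S = H·P̄·Hᵀ + R = [34]
K = P̄·Hᵀ·S⁻¹ = [11/34; 21/34]
x' − x̄ = [55/34, 105/34] = K·y
y = (KᵀK)⁻¹·Kᵀ·(x' − x̄) = [5]
z = y + H·x̄ = [5] + [-6] = [-1]

z = [-1]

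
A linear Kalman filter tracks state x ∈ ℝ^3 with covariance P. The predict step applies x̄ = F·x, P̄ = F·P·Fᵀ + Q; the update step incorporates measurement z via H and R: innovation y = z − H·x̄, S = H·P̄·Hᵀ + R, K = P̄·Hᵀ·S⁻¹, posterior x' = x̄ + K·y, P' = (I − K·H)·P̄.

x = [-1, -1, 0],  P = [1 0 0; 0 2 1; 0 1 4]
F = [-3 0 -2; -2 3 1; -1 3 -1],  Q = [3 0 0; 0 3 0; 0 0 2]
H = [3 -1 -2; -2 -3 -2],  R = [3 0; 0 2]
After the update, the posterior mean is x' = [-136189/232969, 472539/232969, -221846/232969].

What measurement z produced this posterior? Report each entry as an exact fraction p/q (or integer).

z = [-2, -3]

x̄ = F·x = [3, -1, -2]
P̄ = F·P·Fᵀ + Q = [28 -8 5; -8 35 16; 5 16 19]
S = H·P̄·Hᵀ + R = [418 187; 187 641]
K = P̄·Hᵀ·S⁻¹ = [60416/232969 -2990/21179; -35704/232969 -3051/21179; -7047/232969 -2985/21179]
x' − x̄ = [-835096/232969, 705508/232969, 244092/232969] = K·y
y = (KᵀK)⁻¹·Kᵀ·(x' − x̄) = [-16, -4]
z = y + H·x̄ = [-16, -4] + [14, 1] = [-2, -3]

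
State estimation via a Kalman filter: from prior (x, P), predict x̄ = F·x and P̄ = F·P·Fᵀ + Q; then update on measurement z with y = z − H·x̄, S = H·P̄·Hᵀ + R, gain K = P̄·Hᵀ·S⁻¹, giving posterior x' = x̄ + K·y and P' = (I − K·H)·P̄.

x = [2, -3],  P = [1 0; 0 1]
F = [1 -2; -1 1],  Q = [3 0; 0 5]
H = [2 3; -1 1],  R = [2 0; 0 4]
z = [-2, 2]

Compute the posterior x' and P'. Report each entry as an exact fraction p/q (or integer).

x' = [-2/487, -280/487]
P' = [1850/1461 -1058/1461; -1058/1461 902/1461]

x̄ = F·x = [8, -5]
P̄ = F·P·Fᵀ + Q = [8 -3; -3 7]
y = z − H·x̄ = [-3, 15]
S = H·P̄·Hᵀ + R = [61 8; 8 25]
K = P̄·Hᵀ·S⁻¹ = [263/1461 -727/1461; 295/1461 490/1461]
x' = x̄ + K·y = [-2/487, -280/487]
P' = (I − K·H)·P̄ = [1850/1461 -1058/1461; -1058/1461 902/1461]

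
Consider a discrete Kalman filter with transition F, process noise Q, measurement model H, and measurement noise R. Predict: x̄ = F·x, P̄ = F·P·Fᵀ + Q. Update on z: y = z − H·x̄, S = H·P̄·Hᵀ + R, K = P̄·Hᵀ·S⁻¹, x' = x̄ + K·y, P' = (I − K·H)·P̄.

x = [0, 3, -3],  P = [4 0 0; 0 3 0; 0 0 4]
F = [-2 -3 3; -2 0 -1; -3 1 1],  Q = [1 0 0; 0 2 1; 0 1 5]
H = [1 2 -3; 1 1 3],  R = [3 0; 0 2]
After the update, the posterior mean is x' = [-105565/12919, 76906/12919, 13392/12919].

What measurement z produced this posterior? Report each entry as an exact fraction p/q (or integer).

x̄ = F·x = [-18, 3, 0]
P̄ = F·P·Fᵀ + Q = [80 4 27; 4 22 21; 27 21 48]
S = H·P̄·Hᵀ + R = [205 -233; -233 832]
K = P̄·Hᵀ·S⁻¹ = [44269/116271 35456/116271; 8257/116271 14750/116271; -5888/38757 7295/38757]
x' − x̄ = [126977/12919, 38149/12919, 13392/12919] = K·y
y = (KᵀK)⁻¹·Kᵀ·(x' − x̄) = [13, 16]
z = y + H·x̄ = [13, 16] + [-12, -15] = [1, 1]

z = [1, 1]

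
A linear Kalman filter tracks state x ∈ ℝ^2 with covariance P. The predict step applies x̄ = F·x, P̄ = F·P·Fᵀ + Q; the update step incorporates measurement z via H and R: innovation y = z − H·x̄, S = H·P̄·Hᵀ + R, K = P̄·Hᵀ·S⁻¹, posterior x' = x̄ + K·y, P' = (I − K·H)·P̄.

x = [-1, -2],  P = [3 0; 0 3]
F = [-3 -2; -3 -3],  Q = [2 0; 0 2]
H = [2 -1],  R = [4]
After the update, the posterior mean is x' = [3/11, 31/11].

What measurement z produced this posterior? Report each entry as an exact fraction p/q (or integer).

z = [-3]

x̄ = F·x = [7, 9]
P̄ = F·P·Fᵀ + Q = [41 45; 45 56]
S = H·P̄·Hᵀ + R = [44]
K = P̄·Hᵀ·S⁻¹ = [37/44; 17/22]
x' − x̄ = [-74/11, -68/11] = K·y
y = (KᵀK)⁻¹·Kᵀ·(x' − x̄) = [-8]
z = y + H·x̄ = [-8] + [5] = [-3]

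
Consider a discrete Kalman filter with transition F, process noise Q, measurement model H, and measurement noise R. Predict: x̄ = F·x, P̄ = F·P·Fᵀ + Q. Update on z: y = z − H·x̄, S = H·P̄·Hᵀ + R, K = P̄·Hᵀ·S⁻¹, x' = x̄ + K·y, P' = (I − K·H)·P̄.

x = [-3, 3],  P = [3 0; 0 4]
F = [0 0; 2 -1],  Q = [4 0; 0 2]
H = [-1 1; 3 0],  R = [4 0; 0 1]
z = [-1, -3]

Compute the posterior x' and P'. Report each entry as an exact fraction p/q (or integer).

x̄ = F·x = [0, -9]
P̄ = F·P·Fᵀ + Q = [4 0; 0 18]
y = z − H·x̄ = [8, -3]
S = H·P̄·Hᵀ + R = [26 -12; -12 37]
K = P̄·Hᵀ·S⁻¹ = [-2/409 132/409; 333/409 108/409]
x' = x̄ + K·y = [-412/409, -1341/409]
P' = (I − K·H)·P̄ = [44/409 36/409; 36/409 1368/409]

x' = [-412/409, -1341/409]
P' = [44/409 36/409; 36/409 1368/409]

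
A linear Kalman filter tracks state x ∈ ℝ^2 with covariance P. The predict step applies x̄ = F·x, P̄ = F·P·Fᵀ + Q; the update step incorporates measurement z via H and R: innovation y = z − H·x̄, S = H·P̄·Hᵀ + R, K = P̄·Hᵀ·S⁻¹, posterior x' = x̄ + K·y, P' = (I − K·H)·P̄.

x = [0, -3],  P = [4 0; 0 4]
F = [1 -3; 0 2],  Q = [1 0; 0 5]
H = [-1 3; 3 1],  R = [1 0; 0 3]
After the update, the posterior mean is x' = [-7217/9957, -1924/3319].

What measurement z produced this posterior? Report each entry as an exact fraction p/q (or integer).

x̄ = F·x = [9, -6]
P̄ = F·P·Fᵀ + Q = [41 -24; -24 21]
S = H·P̄·Hᵀ + R = [375 -252; -252 249]
K = P̄·Hᵀ·S⁻¹ = [-1063/9957 961/3319; 979/3319 311/3319]
x' − x̄ = [-96830/9957, 17990/3319] = K·y
y = (KᵀK)⁻¹·Kᵀ·(x' − x̄) = [26, -24]
z = y + H·x̄ = [26, -24] + [-27, 21] = [-1, -3]

z = [-1, -3]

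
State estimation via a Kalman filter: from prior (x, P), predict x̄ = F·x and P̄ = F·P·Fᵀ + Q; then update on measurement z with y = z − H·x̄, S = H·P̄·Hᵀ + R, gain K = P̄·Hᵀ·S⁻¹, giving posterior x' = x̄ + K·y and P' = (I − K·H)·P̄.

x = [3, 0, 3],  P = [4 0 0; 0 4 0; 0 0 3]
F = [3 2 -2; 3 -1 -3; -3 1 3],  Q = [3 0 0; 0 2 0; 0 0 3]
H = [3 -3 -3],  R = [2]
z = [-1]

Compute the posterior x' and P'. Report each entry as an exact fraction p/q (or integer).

x' = [-6/65, -132/65, 147/65]
P' = [3149/650 1684/325 -353/650; 1684/325 13713/325 -12073/325; -353/650 -12073/325 23891/650]

x̄ = F·x = [3, 0, 0]
P̄ = F·P·Fᵀ + Q = [67 46 -46; 46 69 -67; -46 -67 70]
y = z − H·x̄ = [-10]
S = H·P̄·Hᵀ + R = [650]
K = P̄·Hᵀ·S⁻¹ = [201/650; 66/325; -147/650]
x' = x̄ + K·y = [-6/65, -132/65, 147/65]
P' = (I − K·H)·P̄ = [3149/650 1684/325 -353/650; 1684/325 13713/325 -12073/325; -353/650 -12073/325 23891/650]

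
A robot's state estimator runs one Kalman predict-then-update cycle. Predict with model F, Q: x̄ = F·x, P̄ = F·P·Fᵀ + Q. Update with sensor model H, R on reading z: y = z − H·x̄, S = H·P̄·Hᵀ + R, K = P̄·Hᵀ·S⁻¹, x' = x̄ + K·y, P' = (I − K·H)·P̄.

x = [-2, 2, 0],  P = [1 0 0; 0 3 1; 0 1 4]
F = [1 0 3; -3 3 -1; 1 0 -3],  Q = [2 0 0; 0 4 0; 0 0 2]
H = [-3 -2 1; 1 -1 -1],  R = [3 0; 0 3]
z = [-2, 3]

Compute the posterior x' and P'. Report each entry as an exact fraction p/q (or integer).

x' = [-8494/86207, -1752/86207, -222424/86207]
P' = [113673/86207 -88722/86207 133395/86207; -88722/86207 123910/86207 -83152/86207; 133395/86207 -83152/86207 270541/86207]

x̄ = F·x = [-2, 12, -2]
P̄ = F·P·Fᵀ + Q = [39 -6 -35; -6 38 0; -35 0 39]
y = z − H·x̄ = [18, 15]
S = H·P̄·Hᵀ + R = [683 -226; -226 201]
K = P̄·Hᵀ·S⁻¹ = [-10060/86207 23000/86207; -21602/86207 -43160/86207; 12220/86207 -17998/86207]
x' = x̄ + K·y = [-8494/86207, -1752/86207, -222424/86207]
P' = (I − K·H)·P̄ = [113673/86207 -88722/86207 133395/86207; -88722/86207 123910/86207 -83152/86207; 133395/86207 -83152/86207 270541/86207]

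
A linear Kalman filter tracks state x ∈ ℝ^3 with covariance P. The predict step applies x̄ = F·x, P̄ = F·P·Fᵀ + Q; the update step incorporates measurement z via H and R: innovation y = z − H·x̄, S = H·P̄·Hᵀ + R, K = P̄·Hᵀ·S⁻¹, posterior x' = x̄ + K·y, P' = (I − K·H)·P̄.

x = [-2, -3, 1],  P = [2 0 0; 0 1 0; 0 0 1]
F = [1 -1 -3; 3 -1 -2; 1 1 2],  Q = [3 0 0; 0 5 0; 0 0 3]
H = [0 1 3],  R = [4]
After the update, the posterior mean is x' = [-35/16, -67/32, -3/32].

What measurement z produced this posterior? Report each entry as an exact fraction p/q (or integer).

z = [-2]

x̄ = F·x = [-2, -5, -3]
P̄ = F·P·Fᵀ + Q = [15 13 -5; 13 28 1; -5 1 10]
S = H·P̄·Hᵀ + R = [128]
K = P̄·Hᵀ·S⁻¹ = [-1/64; 31/128; 31/128]
x' − x̄ = [-3/16, 93/32, 93/32] = K·y
y = (KᵀK)⁻¹·Kᵀ·(x' − x̄) = [12]
z = y + H·x̄ = [12] + [-14] = [-2]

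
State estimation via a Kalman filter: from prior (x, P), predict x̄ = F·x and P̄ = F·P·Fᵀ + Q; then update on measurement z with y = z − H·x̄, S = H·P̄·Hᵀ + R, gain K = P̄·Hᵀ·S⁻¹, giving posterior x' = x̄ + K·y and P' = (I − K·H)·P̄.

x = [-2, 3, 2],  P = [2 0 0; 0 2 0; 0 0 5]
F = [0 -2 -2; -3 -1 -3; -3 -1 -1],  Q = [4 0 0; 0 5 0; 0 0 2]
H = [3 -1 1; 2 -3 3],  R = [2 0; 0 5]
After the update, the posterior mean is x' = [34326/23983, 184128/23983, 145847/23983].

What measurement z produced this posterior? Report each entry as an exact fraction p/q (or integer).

z = [3, -2]

x̄ = F·x = [-10, -3, 1]
P̄ = F·P·Fᵀ + Q = [32 34 14; 34 70 35; 14 35 27]
S = H·P̄·Hᵀ + R = [197 53; 53 136]
K = P̄·Hᵀ·S⁻¹ = [10124/23983 -3240/23983; 11073/23983 -10840/23983; 4412/23983 -1014/23983]
x' − x̄ = [274156/23983, 256077/23983, 121864/23983] = K·y
y = (KᵀK)⁻¹·Kᵀ·(x' − x̄) = [29, 6]
z = y + H·x̄ = [29, 6] + [-26, -8] = [3, -2]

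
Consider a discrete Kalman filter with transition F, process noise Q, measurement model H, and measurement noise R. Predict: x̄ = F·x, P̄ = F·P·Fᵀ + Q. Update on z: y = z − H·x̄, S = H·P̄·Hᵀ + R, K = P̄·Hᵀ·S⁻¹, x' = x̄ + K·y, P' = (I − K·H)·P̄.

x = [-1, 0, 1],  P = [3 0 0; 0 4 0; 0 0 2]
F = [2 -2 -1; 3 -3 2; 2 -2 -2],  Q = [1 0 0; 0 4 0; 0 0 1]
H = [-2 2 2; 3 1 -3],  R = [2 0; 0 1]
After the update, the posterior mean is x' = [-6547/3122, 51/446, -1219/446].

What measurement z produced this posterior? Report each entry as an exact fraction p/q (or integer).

z = [-1, 2]

x̄ = F·x = [-3, -1, -4]
P̄ = F·P·Fᵀ + Q = [31 38 32; 38 75 34; 32 34 37]
S = H·P̄·Hᵀ + R = [286 142; 142 136]
K = P̄·Hᵀ·S⁻¹ = [2819/9366 -533/9366; 497/1338 337/1338; 565/1338 -403/1338]
x' − x̄ = [2819/3122, 497/446, 565/446] = K·y
y = (KᵀK)⁻¹·Kᵀ·(x' − x̄) = [3, 0]
z = y + H·x̄ = [3, 0] + [-4, 2] = [-1, 2]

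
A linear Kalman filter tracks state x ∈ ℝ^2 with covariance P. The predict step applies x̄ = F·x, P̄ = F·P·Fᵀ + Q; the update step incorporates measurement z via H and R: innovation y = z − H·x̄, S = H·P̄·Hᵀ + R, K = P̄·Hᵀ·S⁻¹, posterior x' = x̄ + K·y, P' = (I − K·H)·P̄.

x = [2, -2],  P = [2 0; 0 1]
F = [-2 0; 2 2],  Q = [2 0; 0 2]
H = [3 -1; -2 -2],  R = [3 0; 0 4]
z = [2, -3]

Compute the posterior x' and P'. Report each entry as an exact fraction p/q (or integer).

x' = [913/1395, 109/465]
P' = [334/1395 -8/465; -8/465 106/155]

x̄ = F·x = [-4, 0]
P̄ = F·P·Fᵀ + Q = [10 -8; -8 14]
y = z − H·x̄ = [14, -11]
S = H·P̄·Hᵀ + R = [155 0; 0 36]
K = P̄·Hᵀ·S⁻¹ = [38/155 -1/9; -38/155 -1/3]
x' = x̄ + K·y = [913/1395, 109/465]
P' = (I − K·H)·P̄ = [334/1395 -8/465; -8/465 106/155]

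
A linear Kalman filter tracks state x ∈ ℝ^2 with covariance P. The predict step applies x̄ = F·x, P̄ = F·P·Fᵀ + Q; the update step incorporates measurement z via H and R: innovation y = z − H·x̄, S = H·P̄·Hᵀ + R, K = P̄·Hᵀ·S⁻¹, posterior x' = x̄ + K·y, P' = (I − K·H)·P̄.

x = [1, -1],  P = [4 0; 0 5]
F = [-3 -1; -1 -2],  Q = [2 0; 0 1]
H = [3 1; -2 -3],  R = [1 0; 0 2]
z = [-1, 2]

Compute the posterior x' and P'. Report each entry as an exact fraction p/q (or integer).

x̄ = F·x = [-2, 1]
P̄ = F·P·Fᵀ + Q = [43 22; 22 25]
y = z − H·x̄ = [4, 1]
S = H·P̄·Hᵀ + R = [545 -575; -575 663]
K = P̄·Hᵀ·S⁻¹ = [12713/30710 797/6142; -4046/15355 -1253/3071]
x' = x̄ + K·y = [-6583/30710, -7094/15355]
P' = (I − K·H)·P̄ = [6587/30710 -3524/15355; -3524/15355 6526/15355]

x' = [-6583/30710, -7094/15355]
P' = [6587/30710 -3524/15355; -3524/15355 6526/15355]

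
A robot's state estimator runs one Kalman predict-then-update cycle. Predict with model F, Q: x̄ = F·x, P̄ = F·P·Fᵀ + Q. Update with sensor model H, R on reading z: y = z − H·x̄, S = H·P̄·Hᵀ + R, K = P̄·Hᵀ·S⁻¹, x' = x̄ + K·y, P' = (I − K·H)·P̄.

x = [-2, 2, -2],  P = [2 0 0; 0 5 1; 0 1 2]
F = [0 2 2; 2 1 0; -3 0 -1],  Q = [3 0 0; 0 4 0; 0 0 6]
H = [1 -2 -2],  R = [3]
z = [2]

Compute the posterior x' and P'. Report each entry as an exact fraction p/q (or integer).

x̄ = F·x = [0, -2, 8]
P̄ = F·P·Fᵀ + Q = [39 12 -6; 12 17 -13; -6 -13 26]
y = z − H·x̄ = [14]
S = H·P̄·Hᵀ + R = [86]
K = P̄·Hᵀ·S⁻¹ = [27/86; 2/43; -16/43]
x' = x̄ + K·y = [189/43, -58/43, 120/43]
P' = (I − K·H)·P̄ = [2625/86 462/43 174/43; 462/43 723/43 -495/43; 174/43 -495/43 606/43]

x' = [189/43, -58/43, 120/43]
P' = [2625/86 462/43 174/43; 462/43 723/43 -495/43; 174/43 -495/43 606/43]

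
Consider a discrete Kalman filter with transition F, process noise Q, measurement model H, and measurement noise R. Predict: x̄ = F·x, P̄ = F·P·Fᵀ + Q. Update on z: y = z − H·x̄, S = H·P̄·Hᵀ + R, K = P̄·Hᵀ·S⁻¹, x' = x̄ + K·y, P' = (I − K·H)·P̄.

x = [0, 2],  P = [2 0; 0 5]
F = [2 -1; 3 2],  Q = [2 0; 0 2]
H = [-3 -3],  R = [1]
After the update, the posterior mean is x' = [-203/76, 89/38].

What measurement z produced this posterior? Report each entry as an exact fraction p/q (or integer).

z = [1]

x̄ = F·x = [-2, 4]
P̄ = F·P·Fᵀ + Q = [15 2; 2 40]
S = H·P̄·Hᵀ + R = [532]
K = P̄·Hᵀ·S⁻¹ = [-51/532; -9/38]
x' − x̄ = [-51/76, -63/38] = K·y
y = (KᵀK)⁻¹·Kᵀ·(x' − x̄) = [7]
z = y + H·x̄ = [7] + [-6] = [1]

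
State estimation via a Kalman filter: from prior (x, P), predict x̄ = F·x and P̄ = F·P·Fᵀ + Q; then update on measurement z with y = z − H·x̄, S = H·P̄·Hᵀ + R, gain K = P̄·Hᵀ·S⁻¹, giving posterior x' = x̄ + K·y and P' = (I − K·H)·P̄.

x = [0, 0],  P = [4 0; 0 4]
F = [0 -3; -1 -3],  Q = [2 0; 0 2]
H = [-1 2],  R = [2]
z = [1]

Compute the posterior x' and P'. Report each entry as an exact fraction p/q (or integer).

x' = [17/32, 3/4]
P' = [319/16 21/2; 21/2 6]

x̄ = F·x = [0, 0]
P̄ = F·P·Fᵀ + Q = [38 36; 36 42]
y = z − H·x̄ = [1]
S = H·P̄·Hᵀ + R = [64]
K = P̄·Hᵀ·S⁻¹ = [17/32; 3/4]
x' = x̄ + K·y = [17/32, 3/4]
P' = (I − K·H)·P̄ = [319/16 21/2; 21/2 6]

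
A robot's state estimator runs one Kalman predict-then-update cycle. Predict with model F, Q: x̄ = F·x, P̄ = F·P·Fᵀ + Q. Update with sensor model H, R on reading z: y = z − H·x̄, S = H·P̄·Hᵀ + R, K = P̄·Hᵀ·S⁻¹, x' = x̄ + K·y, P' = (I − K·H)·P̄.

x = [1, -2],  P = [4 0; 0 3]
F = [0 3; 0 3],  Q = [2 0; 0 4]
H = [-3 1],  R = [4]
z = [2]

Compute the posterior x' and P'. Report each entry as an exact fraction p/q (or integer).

x' = [-102/67, -152/67]
P' = [143/67 309/67; 309/67 827/67]

x̄ = F·x = [-6, -6]
P̄ = F·P·Fᵀ + Q = [29 27; 27 31]
y = z − H·x̄ = [-10]
S = H·P̄·Hᵀ + R = [134]
K = P̄·Hᵀ·S⁻¹ = [-30/67; -25/67]
x' = x̄ + K·y = [-102/67, -152/67]
P' = (I − K·H)·P̄ = [143/67 309/67; 309/67 827/67]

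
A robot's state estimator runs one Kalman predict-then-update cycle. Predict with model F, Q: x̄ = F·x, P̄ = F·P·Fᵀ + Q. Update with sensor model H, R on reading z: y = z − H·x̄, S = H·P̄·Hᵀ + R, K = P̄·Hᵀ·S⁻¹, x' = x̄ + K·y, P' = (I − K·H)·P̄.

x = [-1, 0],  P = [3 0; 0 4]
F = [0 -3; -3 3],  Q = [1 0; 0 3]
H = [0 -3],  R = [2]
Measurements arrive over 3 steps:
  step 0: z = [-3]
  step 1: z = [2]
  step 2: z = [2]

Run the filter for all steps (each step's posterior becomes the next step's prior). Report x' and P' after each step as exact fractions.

step 0: x̄ = F·x = [0, 3]
step 0: P̄ = F·P·Fᵀ + Q = [37 -36; -36 66]
step 0: y = z − H·x̄ = [6]
step 0: S = H·P̄·Hᵀ + R = [596]
step 0: K = P̄·Hᵀ·S⁻¹ = [27/149; -99/298]
step 0: x' = x̄ + K·y = [162/149, 150/149]
step 0: P' = (I − K·H)·P̄ = [2597/149 -18/149; -18/149 33/149]
step 1: x̄ = F·x = [-450/149, -36/149]
step 1: P̄ = F·P·Fᵀ + Q = [446/149 -459/149; -459/149 24441/149]
step 1: y = z − H·x̄ = [190/149]
step 1: S = H·P̄·Hᵀ + R = [220267/149]
step 1: K = P̄·Hᵀ·S⁻¹ = [1377/220267; -73323/220267]
step 1: x' = x̄ + K·y = [-34920/11593, -7722/11593]
step 1: P' = (I − K·H)·P̄ = [646597/220267 -918/220267; -918/220267 48882/220267]
step 2: x̄ = F·x = [23166/11593, 81594/11593]
step 2: P̄ = F·P·Fᵀ + Q = [660205/220267 -448200/220267; -448200/220267 6936636/220267]
step 2: y = z − H·x̄ = [267968/11593]
step 2: S = H·P̄·Hᵀ + R = [62870258/220267]
step 2: K = P̄·Hᵀ·S⁻¹ = [672300/31435129; -10404954/31435129]
step 2: x' = x̄ + K·y = [78355998/31435129, -19259622/31435129]
step 2: P' = (I − K·H)·P̄ = [90116335/31435129 -448200/31435129; -448200/31435129 6936636/31435129]

step 0: x' = [162/149, 150/149], P' = [2597/149 -18/149; -18/149 33/149]
step 1: x' = [-34920/11593, -7722/11593], P' = [646597/220267 -918/220267; -918/220267 48882/220267]
step 2: x' = [78355998/31435129, -19259622/31435129], P' = [90116335/31435129 -448200/31435129; -448200/31435129 6936636/31435129]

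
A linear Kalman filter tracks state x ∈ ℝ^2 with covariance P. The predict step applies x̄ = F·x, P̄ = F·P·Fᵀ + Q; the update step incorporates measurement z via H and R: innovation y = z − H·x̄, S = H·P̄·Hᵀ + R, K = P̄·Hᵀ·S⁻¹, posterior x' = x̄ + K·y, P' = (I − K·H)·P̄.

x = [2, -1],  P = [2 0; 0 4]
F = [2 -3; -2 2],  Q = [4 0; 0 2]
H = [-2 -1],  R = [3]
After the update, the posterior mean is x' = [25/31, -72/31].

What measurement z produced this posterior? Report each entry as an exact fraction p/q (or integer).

z = [1]

x̄ = F·x = [7, -6]
P̄ = F·P·Fᵀ + Q = [48 -32; -32 26]
S = H·P̄·Hᵀ + R = [93]
K = P̄·Hᵀ·S⁻¹ = [-64/93; 38/93]
x' − x̄ = [-192/31, 114/31] = K·y
y = (KᵀK)⁻¹·Kᵀ·(x' − x̄) = [9]
z = y + H·x̄ = [9] + [-8] = [1]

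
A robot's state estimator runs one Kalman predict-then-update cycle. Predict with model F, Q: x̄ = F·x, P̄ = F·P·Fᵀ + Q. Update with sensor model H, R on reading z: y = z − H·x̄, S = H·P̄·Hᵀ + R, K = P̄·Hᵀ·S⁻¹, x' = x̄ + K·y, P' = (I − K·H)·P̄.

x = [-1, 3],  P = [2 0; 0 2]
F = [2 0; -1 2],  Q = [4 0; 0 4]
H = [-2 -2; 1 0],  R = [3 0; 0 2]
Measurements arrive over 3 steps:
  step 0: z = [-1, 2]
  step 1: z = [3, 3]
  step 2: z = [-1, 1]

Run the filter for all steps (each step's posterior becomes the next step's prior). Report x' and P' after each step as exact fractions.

step 0: x' = [350/397, -9/397], P' = [644/397 -620/397; -620/397 878/397]
step 1: x' = [354334/127837, -527980/127837], P' = [214476/127837 -213288/127837; -213288/127837 302400/127837]
step 2: x' = [15124794/8566265, -13879682/8566265], P' = [72146668/42831325 -71885224/42831325; -71885224/42831325 101919232/42831325]

step 0: x̄ = F·x = [-2, 7]
step 0: P̄ = F·P·Fᵀ + Q = [12 -4; -4 14]
step 0: y = z − H·x̄ = [9, 4]
step 0: S = H·P̄·Hᵀ + R = [75 -16; -16 14]
step 0: K = P̄·Hᵀ·S⁻¹ = [-16/397 322/397; -172/397 -310/397]
step 0: x' = x̄ + K·y = [350/397, -9/397]
step 0: P' = (I − K·H)·P̄ = [644/397 -620/397; -620/397 878/397]
step 1: x̄ = F·x = [700/397, -368/397]
step 1: P̄ = F·P·Fᵀ + Q = [4164/397 -3768/397; -3768/397 8224/397]
step 1: y = z − H·x̄ = [1855/397, 491/397]
step 1: S = H·P̄·Hᵀ + R = [20599/397 -792/397; -792/397 4958/397]
step 1: K = P̄·Hᵀ·S⁻¹ = [-792/127837 107238/127837; -59408/127837 -106644/127837]
step 1: x' = x̄ + K·y = [354334/127837, -527980/127837]
step 1: P' = (I − K·H)·P̄ = [214476/127837 -213288/127837; -213288/127837 302400/127837]
step 2: x̄ = F·x = [708668/127837, -1410294/127837]
step 2: P̄ = F·P·Fᵀ + Q = [1369252/127837 -1282104/127837; -1282104/127837 2788576/127837]
step 2: y = z − H·x̄ = [-1531089/127837, -580831/127837]
step 2: S = H·P̄·Hᵀ + R = [6757991/127837 -174296/127837; -174296/127837 1624926/127837]
step 2: K = P̄·Hᵀ·S⁻¹ = [-174296/42831325 36073334/42831325; -20022672/42831325 -35942612/42831325]
step 2: x' = x̄ + K·y = [15124794/8566265, -13879682/8566265]
step 2: P' = (I − K·H)·P̄ = [72146668/42831325 -71885224/42831325; -71885224/42831325 101919232/42831325]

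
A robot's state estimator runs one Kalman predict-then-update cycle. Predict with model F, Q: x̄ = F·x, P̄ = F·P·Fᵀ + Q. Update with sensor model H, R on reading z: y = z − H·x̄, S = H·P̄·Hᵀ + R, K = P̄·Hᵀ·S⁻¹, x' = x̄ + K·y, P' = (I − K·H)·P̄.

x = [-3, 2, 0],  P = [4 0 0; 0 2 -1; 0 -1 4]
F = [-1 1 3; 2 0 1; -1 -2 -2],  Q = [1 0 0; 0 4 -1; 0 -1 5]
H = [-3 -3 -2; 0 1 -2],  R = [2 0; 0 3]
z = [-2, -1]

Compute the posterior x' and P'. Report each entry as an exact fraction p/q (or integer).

x̄ = F·x = [5, -6, -1]
P̄ = F·P·Fᵀ + Q = [37 3 -16; 3 24 -15; -16 -15 25]
y = z − H·x̄ = [-7, 3]
S = H·P̄·Hᵀ + R = [333 -137; -137 187]
K = P̄·Hᵀ·S⁻¹ = [-11661/43502 -401/43502; -2139/43502 10995/43502; -432/21751 -7877/21751]
x' = x̄ + K·y = [148967/21751, -106527/21751, -42358/21751]
P' = (I − K·H)·P̄ = [597441/43502 -442551/43502 -110337/21751; -442551/43502 341229/43502 77061/21751; -110337/21751 77061/21751 50346/21751]

x' = [148967/21751, -106527/21751, -42358/21751]
P' = [597441/43502 -442551/43502 -110337/21751; -442551/43502 341229/43502 77061/21751; -110337/21751 77061/21751 50346/21751]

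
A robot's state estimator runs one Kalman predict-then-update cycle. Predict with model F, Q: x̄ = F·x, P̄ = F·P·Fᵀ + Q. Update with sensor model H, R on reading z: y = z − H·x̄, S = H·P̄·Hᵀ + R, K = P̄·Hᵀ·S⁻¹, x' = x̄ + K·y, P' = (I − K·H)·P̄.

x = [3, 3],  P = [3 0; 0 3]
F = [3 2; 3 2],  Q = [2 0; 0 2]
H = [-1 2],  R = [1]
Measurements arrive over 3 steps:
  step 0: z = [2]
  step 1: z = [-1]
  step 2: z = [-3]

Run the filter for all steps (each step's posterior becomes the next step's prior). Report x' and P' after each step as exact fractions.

step 0: x' = [269/50, 191/50], P' = [681/50 359/50; 359/50 201/50]
step 1: x' = [332/907, -3118/11791], P' = [14769/907 7813/907; 7813/907 56505/11791]
step 2: x' = [-9360461/3302522, -9612971/3302522], P' = [54150195/3302522 28649717/3302522; 28649717/3302522 15934851/3302522]

step 0: x̄ = F·x = [15, 15]
step 0: P̄ = F·P·Fᵀ + Q = [41 39; 39 41]
step 0: y = z − H·x̄ = [-13]
step 0: S = H·P̄·Hᵀ + R = [50]
step 0: K = P̄·Hᵀ·S⁻¹ = [37/50; 43/50]
step 0: x' = x̄ + K·y = [269/50, 191/50]
step 0: P' = (I − K·H)·P̄ = [681/50 359/50; 359/50 201/50]
step 1: x̄ = F·x = [1189/50, 1189/50]
step 1: P̄ = F·P·Fᵀ + Q = [11341/50 11241/50; 11241/50 11341/50]
step 1: y = z − H·x̄ = [-1239/50]
step 1: S = H·P̄·Hᵀ + R = [11791/50]
step 1: K = P̄·Hᵀ·S⁻¹ = [857/907; 11441/11791]
step 1: x' = x̄ + K·y = [332/907, -3118/11791]
step 1: P' = (I − K·H)·P̄ = [14769/907 7813/907; 7813/907 56505/11791]
step 2: x̄ = F·x = [6712/11791, 6712/11791]
step 2: P̄ = F·P·Fᵀ + Q = [3196403/11791 3172821/11791; 3172821/11791 3196403/11791]
step 2: y = z − H·x̄ = [-42085/11791]
step 2: S = H·P̄·Hᵀ + R = [3302522/11791]
step 2: K = P̄·Hᵀ·S⁻¹ = [3149239/3302522; 3219985/3302522]
step 2: x' = x̄ + K·y = [-9360461/3302522, -9612971/3302522]
step 2: P' = (I − K·H)·P̄ = [54150195/3302522 28649717/3302522; 28649717/3302522 15934851/3302522]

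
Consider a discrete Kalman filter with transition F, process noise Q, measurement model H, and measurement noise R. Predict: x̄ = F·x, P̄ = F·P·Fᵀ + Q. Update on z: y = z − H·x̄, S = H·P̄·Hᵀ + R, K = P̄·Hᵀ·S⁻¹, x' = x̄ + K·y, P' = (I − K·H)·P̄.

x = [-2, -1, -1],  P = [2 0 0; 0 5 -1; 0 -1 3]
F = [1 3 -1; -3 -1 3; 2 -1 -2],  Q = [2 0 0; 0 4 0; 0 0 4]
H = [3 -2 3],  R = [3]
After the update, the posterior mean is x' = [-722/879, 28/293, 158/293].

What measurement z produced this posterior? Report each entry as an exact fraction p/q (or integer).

z = [-1]

x̄ = F·x = [-4, 4, -1]
P̄ = F·P·Fᵀ + Q = [58 -40 0; -40 60 -24; 0 -24 25]
S = H·P̄·Hᵀ + R = [1758]
K = P̄·Hᵀ·S⁻¹ = [127/879; -52/293; 41/586]
x' − x̄ = [2794/879, -1144/293, 451/293] = K·y
y = (KᵀK)⁻¹·Kᵀ·(x' − x̄) = [22]
z = y + H·x̄ = [22] + [-23] = [-1]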